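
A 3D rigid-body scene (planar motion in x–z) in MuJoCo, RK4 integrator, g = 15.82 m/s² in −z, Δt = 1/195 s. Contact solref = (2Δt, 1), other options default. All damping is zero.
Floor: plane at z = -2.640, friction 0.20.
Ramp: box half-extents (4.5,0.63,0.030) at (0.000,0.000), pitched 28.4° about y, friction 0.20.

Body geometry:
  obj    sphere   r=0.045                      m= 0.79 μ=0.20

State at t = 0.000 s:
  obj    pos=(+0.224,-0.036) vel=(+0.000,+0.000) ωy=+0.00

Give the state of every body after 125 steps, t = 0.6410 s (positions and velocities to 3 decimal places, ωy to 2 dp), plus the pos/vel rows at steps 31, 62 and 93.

State at t = 0.6410 s:
  obj    pos=(+1.196,-0.561) vel=(+3.031,-1.639) ωy=+76.53

Key-timestep trajectory:
   step    t(s)  obj.x    obj.z    obj.vx   obj.vz 
     31  0.1590   +0.284  -0.068  +0.752  -0.407
     62  0.3179   +0.463  -0.165  +1.504  -0.813
     93  0.4769   +0.762  -0.327  +2.255  -1.219


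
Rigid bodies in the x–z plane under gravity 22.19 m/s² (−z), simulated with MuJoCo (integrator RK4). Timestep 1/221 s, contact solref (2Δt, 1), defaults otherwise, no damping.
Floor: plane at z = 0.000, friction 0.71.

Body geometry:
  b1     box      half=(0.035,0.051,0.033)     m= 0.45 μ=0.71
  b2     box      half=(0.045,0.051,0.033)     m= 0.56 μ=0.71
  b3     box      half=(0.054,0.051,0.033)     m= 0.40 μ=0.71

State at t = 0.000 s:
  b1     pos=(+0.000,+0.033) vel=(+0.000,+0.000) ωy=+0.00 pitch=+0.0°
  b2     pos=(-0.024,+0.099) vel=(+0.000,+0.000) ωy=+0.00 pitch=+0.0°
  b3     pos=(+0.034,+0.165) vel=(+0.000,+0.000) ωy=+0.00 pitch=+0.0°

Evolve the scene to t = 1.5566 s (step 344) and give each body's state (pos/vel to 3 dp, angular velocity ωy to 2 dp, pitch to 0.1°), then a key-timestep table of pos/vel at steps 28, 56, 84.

State at t = 1.5566 s:
  b1     pos=(+0.000,+0.033) vel=(+0.000,+0.000) ωy=+0.00 pitch=+0.0°
  b2     pos=(-0.025,+0.099) vel=(+0.000,+0.000) ωy=+0.00 pitch=-0.1°
  b3     pos=(+0.072,+0.054) vel=(+0.000,+0.000) ωy=+0.00 pitch=+90.0°

Key-timestep trajectory:
   step    t(s)  b1.x    b1.z    b1.vx   b1.vz   b2.x    b2.z    b2.vx   b2.vz   b3.x    b3.z    b3.vx   b3.vz 
     28  0.1267   +0.000  +0.033  +0.000  +0.000   -0.024  +0.099  +0.000  +0.000   +0.061  +0.128  +0.331  -1.064
     56  0.2534   +0.000  +0.033  +0.000  +0.000   -0.024  +0.099  +0.000  +0.000   +0.092  +0.062  -0.023  -0.003
     84  0.3801   +0.000  +0.033  +0.003  -0.008   -0.025  +0.099  +0.005  -0.001   +0.068  +0.055  +0.054  +0.020


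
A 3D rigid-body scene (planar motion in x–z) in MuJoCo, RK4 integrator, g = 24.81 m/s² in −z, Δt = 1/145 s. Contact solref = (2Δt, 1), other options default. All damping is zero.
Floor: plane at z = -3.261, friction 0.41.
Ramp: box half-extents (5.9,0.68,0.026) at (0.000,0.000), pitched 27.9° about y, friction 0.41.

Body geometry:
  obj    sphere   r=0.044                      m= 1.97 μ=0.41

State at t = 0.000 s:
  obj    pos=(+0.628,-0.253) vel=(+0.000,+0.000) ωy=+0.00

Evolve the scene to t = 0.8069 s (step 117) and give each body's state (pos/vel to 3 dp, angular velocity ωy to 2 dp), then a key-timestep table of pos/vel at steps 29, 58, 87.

State at t = 0.8069 s:
  obj    pos=(+3.013,-1.516) vel=(+5.912,-3.130) ωy=+152.04

Key-timestep trajectory:
   step    t(s)  obj.x    obj.z    obj.vx   obj.vz 
     29  0.2000   +0.775  -0.331  +1.465  -0.776
     58  0.4000   +1.214  -0.564  +2.931  -1.552
     87  0.6000   +1.947  -0.952  +4.396  -2.328


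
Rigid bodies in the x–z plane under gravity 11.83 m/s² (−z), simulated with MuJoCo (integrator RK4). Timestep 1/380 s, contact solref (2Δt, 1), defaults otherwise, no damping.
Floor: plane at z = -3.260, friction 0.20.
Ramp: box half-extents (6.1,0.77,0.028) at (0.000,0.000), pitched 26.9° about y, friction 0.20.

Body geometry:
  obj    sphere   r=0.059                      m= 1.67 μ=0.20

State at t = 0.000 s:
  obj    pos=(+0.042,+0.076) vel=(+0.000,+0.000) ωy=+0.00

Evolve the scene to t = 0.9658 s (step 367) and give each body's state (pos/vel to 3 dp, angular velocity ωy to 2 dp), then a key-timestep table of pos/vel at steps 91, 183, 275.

State at t = 0.9658 s:
  obj    pos=(+1.632,-0.731) vel=(+3.293,-1.671) ωy=+62.57

Key-timestep trajectory:
   step    t(s)  obj.x    obj.z    obj.vx   obj.vz 
     91  0.2395   +0.140  +0.027  +0.817  -0.414
    183  0.4816   +0.438  -0.124  +1.642  -0.833
    275  0.7237   +0.935  -0.377  +2.467  -1.252


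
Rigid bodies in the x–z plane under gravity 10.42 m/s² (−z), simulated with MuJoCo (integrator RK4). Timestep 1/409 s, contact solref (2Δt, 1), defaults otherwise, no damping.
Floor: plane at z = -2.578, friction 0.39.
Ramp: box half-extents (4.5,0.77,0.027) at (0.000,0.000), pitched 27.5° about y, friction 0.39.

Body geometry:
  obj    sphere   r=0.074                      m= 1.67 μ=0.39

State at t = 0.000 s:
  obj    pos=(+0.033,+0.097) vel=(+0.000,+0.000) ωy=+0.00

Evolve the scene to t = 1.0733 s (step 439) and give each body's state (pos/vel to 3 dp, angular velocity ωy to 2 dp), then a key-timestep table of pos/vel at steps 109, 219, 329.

State at t = 1.0733 s:
  obj    pos=(+1.789,-0.817) vel=(+3.272,-1.703) ωy=+49.84

Key-timestep trajectory:
   step    t(s)  obj.x    obj.z    obj.vx   obj.vz 
    109  0.2665   +0.141  +0.040  +0.812  -0.423
    219  0.5355   +0.470  -0.131  +1.632  -0.850
    329  0.8044   +1.019  -0.417  +2.452  -1.277


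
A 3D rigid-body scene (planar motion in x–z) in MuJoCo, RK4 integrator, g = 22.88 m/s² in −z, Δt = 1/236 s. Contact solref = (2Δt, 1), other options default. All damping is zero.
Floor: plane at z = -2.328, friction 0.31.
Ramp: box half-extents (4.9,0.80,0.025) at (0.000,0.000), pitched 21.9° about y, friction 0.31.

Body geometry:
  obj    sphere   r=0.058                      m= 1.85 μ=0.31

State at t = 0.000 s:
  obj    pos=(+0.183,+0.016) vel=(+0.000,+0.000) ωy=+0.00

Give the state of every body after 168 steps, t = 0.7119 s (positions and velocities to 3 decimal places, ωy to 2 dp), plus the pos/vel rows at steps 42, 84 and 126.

State at t = 0.7119 s:
  obj    pos=(+1.616,-0.560) vel=(+4.026,-1.619) ωy=+74.80

Key-timestep trajectory:
   step    t(s)  obj.x    obj.z    obj.vx   obj.vz 
     42  0.1780   +0.273  -0.020  +1.007  -0.405
     84  0.3559   +0.541  -0.128  +2.013  -0.809
    126  0.5339   +0.989  -0.308  +3.020  -1.214


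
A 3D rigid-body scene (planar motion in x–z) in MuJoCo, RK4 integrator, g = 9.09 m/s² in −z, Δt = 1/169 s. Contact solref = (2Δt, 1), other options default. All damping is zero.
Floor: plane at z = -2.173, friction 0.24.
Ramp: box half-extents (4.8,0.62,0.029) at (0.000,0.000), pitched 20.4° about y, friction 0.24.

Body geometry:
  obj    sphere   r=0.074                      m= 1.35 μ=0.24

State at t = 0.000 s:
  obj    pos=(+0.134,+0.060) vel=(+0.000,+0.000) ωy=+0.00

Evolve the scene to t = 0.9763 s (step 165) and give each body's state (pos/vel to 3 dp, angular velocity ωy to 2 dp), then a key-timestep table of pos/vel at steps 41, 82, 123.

State at t = 0.9763 s:
  obj    pos=(+1.145,-0.316) vel=(+2.071,-0.770) ωy=+29.85

Key-timestep trajectory:
   step    t(s)  obj.x    obj.z    obj.vx   obj.vz 
     41  0.2426   +0.196  +0.037  +0.515  -0.191
     82  0.4852   +0.384  -0.033  +1.029  -0.383
    123  0.7278   +0.696  -0.149  +1.544  -0.574


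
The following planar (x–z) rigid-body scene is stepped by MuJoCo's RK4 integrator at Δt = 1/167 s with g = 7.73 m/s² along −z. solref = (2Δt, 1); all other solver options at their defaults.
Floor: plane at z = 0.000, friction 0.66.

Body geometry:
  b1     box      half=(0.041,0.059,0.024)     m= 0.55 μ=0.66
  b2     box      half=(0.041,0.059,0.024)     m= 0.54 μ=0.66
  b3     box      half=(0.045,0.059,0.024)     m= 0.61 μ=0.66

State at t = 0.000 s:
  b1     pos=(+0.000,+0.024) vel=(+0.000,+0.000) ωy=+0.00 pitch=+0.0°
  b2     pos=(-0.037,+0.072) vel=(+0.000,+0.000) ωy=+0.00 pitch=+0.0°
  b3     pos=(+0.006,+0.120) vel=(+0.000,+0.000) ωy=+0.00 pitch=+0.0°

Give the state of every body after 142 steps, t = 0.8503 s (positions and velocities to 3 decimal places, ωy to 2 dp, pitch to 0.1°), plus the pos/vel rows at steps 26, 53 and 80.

State at t = 0.8503 s:
  b1     pos=(+0.000,+0.024) vel=(+0.000,+0.000) ωy=+0.00 pitch=+0.0°
  b2     pos=(-0.037,+0.072) vel=(+0.000,+0.000) ωy=+0.00 pitch=-0.1°
  b3     pos=(+0.108,+0.024) vel=(+0.000,+0.000) ωy=+0.00 pitch=+180.0°

Key-timestep trajectory:
   step    t(s)  b1.x    b1.z    b1.vx   b1.vz   b2.x    b2.z    b2.vx   b2.vz   b3.x    b3.z    b3.vx   b3.vz 
     26  0.1557   +0.000  +0.024  +0.000  +0.000   -0.037  +0.072  +0.000  +0.000   +0.010  +0.119  +0.062  -0.016
     53  0.3174   +0.000  +0.024  -0.001  -0.001   -0.037  +0.072  -0.001  -0.001   +0.031  +0.097  +0.267  -0.082
     80  0.4790   +0.000  +0.024  +0.000  +0.000   -0.037  +0.072  +0.000  +0.000   +0.089  +0.060  +0.385  -0.662


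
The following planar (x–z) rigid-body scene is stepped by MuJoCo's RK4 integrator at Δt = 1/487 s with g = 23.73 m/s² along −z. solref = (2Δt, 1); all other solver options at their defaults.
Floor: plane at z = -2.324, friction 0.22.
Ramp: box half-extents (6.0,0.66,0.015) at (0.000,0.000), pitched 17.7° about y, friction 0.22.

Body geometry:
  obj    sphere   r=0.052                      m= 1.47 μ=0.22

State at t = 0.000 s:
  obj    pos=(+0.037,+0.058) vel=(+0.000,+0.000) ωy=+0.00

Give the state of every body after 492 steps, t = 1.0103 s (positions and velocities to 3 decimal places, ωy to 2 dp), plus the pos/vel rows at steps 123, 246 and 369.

State at t = 1.0103 s:
  obj    pos=(+2.543,-0.741) vel=(+4.960,-1.583) ωy=+100.11

Key-timestep trajectory:
   step    t(s)  obj.x    obj.z    obj.vx   obj.vz 
    123  0.2526   +0.194  +0.008  +1.240  -0.396
    246  0.5051   +0.664  -0.141  +2.480  -0.791
    369  0.7577   +1.446  -0.391  +3.720  -1.187


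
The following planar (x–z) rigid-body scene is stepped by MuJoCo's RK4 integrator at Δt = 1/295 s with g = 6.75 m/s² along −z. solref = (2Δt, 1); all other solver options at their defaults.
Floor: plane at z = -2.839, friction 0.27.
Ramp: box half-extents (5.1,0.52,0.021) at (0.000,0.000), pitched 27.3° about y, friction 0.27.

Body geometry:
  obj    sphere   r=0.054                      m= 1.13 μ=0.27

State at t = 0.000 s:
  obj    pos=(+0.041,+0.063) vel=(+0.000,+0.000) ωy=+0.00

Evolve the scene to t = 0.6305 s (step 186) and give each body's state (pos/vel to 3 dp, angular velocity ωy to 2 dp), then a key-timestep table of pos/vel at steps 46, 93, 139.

State at t = 0.6305 s:
  obj    pos=(+0.432,-0.138) vel=(+1.239,-0.640) ωy=+25.81

Key-timestep trajectory:
   step    t(s)  obj.x    obj.z    obj.vx   obj.vz 
     46  0.1559   +0.065  +0.051  +0.306  -0.158
     93  0.3153   +0.139  +0.013  +0.620  -0.320
    139  0.4712   +0.259  -0.049  +0.926  -0.478


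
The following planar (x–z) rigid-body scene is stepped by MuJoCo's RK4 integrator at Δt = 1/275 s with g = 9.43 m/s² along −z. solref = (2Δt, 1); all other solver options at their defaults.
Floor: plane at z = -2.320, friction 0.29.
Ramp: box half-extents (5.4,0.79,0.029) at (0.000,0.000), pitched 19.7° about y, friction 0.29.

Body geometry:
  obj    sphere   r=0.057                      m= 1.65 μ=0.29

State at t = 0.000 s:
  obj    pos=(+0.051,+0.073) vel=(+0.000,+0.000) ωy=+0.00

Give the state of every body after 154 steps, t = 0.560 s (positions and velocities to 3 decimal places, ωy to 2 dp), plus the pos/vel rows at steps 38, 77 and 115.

State at t = 0.560 s:
  obj    pos=(+0.386,-0.047) vel=(+1.197,-0.429) ωy=+22.30

Key-timestep trajectory:
   step    t(s)  obj.x    obj.z    obj.vx   obj.vz 
     38  0.1382   +0.071  +0.066  +0.295  -0.106
     77  0.2800   +0.135  +0.043  +0.599  -0.214
    115  0.4182   +0.238  +0.006  +0.894  -0.320


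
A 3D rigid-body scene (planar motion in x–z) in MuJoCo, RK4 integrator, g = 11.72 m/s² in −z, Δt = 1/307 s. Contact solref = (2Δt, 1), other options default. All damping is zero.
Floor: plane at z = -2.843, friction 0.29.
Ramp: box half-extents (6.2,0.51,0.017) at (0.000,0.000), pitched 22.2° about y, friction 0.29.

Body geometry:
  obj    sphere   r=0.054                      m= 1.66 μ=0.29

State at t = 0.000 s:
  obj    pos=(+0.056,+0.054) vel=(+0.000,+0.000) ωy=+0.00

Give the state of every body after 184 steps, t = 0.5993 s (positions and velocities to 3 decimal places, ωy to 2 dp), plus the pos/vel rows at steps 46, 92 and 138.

State at t = 0.5993 s:
  obj    pos=(+0.582,-0.161) vel=(+1.755,-0.716) ωy=+35.10

Key-timestep trajectory:
   step    t(s)  obj.x    obj.z    obj.vx   obj.vz 
     46  0.1498   +0.089  +0.040  +0.439  -0.179
     92  0.2997   +0.188  +0.000  +0.878  -0.358
    138  0.4495   +0.352  -0.067  +1.317  -0.537


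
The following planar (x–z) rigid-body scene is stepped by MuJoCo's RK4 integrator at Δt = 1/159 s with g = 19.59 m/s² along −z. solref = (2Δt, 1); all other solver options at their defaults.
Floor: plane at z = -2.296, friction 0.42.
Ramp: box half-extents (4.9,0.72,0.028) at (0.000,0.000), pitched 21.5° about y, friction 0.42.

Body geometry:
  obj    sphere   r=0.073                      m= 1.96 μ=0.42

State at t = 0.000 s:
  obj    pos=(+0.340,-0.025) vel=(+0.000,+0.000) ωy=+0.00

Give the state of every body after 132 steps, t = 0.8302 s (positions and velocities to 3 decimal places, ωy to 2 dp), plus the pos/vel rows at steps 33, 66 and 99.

State at t = 0.8302 s:
  obj    pos=(+1.984,-0.673) vel=(+3.961,-1.560) ωy=+58.31

Key-timestep trajectory:
   step    t(s)  obj.x    obj.z    obj.vx   obj.vz 
     33  0.2075   +0.443  -0.066  +0.991  -0.390
     66  0.4151   +0.751  -0.187  +1.981  -0.780
     99  0.6226   +1.265  -0.390  +2.971  -1.170


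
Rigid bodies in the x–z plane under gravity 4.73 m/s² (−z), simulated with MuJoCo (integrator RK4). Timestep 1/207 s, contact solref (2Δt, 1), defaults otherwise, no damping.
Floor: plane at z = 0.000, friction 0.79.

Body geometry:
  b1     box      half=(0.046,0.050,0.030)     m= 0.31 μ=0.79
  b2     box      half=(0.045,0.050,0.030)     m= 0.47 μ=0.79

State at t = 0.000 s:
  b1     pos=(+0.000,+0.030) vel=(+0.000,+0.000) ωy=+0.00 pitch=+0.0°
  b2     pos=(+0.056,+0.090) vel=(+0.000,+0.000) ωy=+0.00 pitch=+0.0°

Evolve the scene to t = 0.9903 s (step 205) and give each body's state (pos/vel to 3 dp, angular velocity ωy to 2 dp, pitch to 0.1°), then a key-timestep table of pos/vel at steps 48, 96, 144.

State at t = 0.9903 s:
  b1     pos=(+0.000,+0.030) vel=(+0.000,+0.000) ωy=+0.00 pitch=+0.0°
  b2     pos=(+0.098,+0.045) vel=(+0.000,+0.000) ωy=+0.00 pitch=+90.0°

Key-timestep trajectory:
   step    t(s)  b1.x    b1.z    b1.vx   b1.vz   b2.x    b2.z    b2.vx   b2.vz 
     48  0.2319   +0.000  +0.030  +0.000  +0.000   +0.076  +0.072  +0.146  -0.289
     96  0.4638   +0.000  +0.030  +0.000  +0.000   +0.112  +0.052  +0.026  +0.008
    144  0.6957   +0.000  +0.030  +0.000  +0.000   +0.095  +0.047  -0.031  +0.026


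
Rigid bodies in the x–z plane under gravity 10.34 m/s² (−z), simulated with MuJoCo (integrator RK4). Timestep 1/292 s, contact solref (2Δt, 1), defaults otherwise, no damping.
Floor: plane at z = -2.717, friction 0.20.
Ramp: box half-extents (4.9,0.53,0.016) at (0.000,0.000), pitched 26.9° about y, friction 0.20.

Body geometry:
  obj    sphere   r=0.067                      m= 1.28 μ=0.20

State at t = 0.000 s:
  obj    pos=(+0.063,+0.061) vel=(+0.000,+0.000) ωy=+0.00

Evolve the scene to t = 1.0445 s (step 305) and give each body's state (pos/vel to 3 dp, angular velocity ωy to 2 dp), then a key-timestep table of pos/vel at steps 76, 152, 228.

State at t = 1.0445 s:
  obj    pos=(+1.689,-0.764) vel=(+3.113,-1.579) ωy=+52.09

Key-timestep trajectory:
   step    t(s)  obj.x    obj.z    obj.vx   obj.vz 
     76  0.2603   +0.164  +0.010  +0.776  -0.394
    152  0.5205   +0.467  -0.144  +1.551  -0.787
    228  0.7808   +0.972  -0.400  +2.327  -1.181


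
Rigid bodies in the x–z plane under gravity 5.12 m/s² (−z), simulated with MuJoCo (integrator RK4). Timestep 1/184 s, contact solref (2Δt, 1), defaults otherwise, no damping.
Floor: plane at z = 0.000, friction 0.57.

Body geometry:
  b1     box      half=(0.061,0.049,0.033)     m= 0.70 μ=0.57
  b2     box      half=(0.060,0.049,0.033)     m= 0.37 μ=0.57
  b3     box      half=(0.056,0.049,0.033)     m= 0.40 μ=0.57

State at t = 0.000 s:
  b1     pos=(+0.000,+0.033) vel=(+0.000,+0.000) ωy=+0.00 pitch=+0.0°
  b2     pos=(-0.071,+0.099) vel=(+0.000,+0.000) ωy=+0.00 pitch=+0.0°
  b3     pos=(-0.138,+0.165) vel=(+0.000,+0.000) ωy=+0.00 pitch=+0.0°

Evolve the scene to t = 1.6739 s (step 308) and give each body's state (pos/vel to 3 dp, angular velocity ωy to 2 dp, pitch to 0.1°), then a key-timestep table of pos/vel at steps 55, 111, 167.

State at t = 1.6739 s:
  b1     pos=(+0.000,+0.033) vel=(+0.000,+0.000) ωy=+0.00 pitch=+0.0°
  b2     pos=(-0.129,+0.060) vel=(+0.000,+0.000) ωy=+0.00 pitch=-90.0°
  b3     pos=(-0.235,+0.056) vel=(+0.000,+0.000) ωy=+0.00 pitch=-90.0°

Key-timestep trajectory:
   step    t(s)  b1.x    b1.z    b1.vx   b1.vz   b2.x    b2.z    b2.vx   b2.vz   b3.x    b3.z    b3.vx   b3.vz 
     55  0.2989   +0.000  +0.033  +0.000  +0.000   -0.104  +0.067  -0.252  +0.017   -0.199  +0.063  -0.187  +0.129
    111  0.6033   +0.000  +0.033  +0.000  +0.000   -0.147  +0.067  +0.018  -0.004   -0.246  +0.061  +0.010  -0.004
    167  0.9076   +0.000  +0.033  +0.000  +0.000   -0.125  +0.062  -0.065  -0.031   -0.235  +0.056  +0.032  -0.016


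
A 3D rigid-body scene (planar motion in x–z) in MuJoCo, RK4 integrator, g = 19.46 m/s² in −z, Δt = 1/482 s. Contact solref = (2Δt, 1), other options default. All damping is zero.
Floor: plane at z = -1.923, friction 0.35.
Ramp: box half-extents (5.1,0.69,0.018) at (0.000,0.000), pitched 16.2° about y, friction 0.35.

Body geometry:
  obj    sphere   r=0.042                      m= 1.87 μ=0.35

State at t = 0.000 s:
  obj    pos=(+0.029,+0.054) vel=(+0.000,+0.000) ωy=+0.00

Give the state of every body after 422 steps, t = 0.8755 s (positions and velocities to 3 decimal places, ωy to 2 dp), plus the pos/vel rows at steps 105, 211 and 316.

State at t = 0.8755 s:
  obj    pos=(+1.456,-0.361) vel=(+3.260,-0.947) ωy=+80.83

Key-timestep trajectory:
   step    t(s)  obj.x    obj.z    obj.vx   obj.vz 
    105  0.2178   +0.117  +0.028  +0.811  -0.236
    211  0.4378   +0.386  -0.050  +1.630  -0.474
    316  0.6556   +0.829  -0.178  +2.442  -0.709


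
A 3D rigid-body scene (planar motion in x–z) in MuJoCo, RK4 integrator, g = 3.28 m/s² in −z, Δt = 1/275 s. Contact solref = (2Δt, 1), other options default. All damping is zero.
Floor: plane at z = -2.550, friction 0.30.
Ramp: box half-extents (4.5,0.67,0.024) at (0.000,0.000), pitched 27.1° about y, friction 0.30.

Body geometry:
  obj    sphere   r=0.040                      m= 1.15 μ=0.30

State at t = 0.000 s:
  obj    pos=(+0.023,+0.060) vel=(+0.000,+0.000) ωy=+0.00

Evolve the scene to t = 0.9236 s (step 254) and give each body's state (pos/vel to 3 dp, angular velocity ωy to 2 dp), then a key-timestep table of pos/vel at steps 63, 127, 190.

State at t = 0.9236 s:
  obj    pos=(+0.428,-0.147) vel=(+0.878,-0.449) ωy=+24.64

Key-timestep trajectory:
   step    t(s)  obj.x    obj.z    obj.vx   obj.vz 
     63  0.2291   +0.048  +0.047  +0.218  -0.111
    127  0.4618   +0.124  +0.008  +0.439  -0.225
    190  0.6909   +0.250  -0.056  +0.656  -0.336


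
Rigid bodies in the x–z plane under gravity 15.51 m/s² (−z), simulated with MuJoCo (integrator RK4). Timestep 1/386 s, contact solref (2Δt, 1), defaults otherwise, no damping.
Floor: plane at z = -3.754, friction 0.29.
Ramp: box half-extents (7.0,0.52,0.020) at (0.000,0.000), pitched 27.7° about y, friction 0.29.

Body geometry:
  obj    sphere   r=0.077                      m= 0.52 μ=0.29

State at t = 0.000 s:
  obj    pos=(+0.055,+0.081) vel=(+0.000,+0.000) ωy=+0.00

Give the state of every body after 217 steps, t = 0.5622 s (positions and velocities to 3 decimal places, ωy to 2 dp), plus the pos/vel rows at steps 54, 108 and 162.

State at t = 0.5622 s:
  obj    pos=(+0.776,-0.298) vel=(+2.563,-1.346) ωy=+37.59

Key-timestep trajectory:
   step    t(s)  obj.x    obj.z    obj.vx   obj.vz 
     54  0.1399   +0.100  +0.057  +0.638  -0.335
    108  0.2798   +0.233  -0.013  +1.276  -0.670
    162  0.4197   +0.457  -0.130  +1.914  -1.005


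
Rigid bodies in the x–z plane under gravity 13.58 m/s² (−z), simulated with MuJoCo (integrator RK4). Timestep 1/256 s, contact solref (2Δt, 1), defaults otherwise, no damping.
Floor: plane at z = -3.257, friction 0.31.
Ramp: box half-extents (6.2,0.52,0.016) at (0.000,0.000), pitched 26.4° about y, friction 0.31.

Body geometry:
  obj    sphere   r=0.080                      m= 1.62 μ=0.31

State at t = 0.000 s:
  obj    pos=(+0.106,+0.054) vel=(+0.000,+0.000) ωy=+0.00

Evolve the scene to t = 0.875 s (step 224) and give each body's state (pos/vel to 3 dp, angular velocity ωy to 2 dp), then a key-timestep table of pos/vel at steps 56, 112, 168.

State at t = 0.875 s:
  obj    pos=(+1.585,-0.680) vel=(+3.380,-1.678) ωy=+47.17

Key-timestep trajectory:
   step    t(s)  obj.x    obj.z    obj.vx   obj.vz 
     56  0.2188   +0.199  +0.009  +0.845  -0.420
    112  0.4375   +0.476  -0.129  +1.690  -0.839
    168  0.6562   +0.938  -0.359  +2.535  -1.259


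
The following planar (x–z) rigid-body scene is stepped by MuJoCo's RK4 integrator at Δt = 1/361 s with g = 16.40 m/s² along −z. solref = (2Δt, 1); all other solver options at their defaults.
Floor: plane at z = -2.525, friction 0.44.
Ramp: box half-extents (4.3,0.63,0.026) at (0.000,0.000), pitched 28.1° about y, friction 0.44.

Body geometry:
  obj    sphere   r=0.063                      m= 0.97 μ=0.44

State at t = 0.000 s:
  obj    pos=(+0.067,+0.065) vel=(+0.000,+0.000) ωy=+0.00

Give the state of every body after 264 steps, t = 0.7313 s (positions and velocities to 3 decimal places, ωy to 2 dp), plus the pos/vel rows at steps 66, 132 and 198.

State at t = 0.7313 s:
  obj    pos=(+1.369,-0.630) vel=(+3.559,-1.901) ωy=+64.04

Key-timestep trajectory:
   step    t(s)  obj.x    obj.z    obj.vx   obj.vz 
     66  0.1828   +0.148  +0.022  +0.890  -0.475
    132  0.3657   +0.392  -0.109  +1.780  -0.950
    198  0.5485   +0.799  -0.326  +2.670  -1.425


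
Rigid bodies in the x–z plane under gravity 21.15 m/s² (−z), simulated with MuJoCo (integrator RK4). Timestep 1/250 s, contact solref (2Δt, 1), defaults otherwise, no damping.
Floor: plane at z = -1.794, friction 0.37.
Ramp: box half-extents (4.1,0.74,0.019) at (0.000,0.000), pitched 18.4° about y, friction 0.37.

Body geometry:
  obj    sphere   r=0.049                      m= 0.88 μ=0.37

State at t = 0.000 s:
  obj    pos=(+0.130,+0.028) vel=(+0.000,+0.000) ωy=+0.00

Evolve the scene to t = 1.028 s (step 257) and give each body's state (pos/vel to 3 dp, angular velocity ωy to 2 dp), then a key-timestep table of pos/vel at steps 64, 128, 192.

State at t = 1.028 s:
  obj    pos=(+2.521,-0.767) vel=(+4.651,-1.547) ωy=+100.03

Key-timestep trajectory:
   step    t(s)  obj.x    obj.z    obj.vx   obj.vz 
     64  0.2560   +0.278  -0.021  +1.158  -0.385
    128  0.5120   +0.723  -0.169  +2.317  -0.771
    192  0.7680   +1.465  -0.416  +3.475  -1.156


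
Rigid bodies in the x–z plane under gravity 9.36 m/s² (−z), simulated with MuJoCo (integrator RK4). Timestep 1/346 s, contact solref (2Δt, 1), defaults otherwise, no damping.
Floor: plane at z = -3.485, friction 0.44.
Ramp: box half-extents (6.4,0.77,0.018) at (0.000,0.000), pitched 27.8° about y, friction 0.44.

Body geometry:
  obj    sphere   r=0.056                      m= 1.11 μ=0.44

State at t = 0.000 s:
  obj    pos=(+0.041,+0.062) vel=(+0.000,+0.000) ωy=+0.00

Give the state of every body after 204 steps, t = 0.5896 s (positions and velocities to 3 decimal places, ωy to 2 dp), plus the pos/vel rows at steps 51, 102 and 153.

State at t = 0.5896 s:
  obj    pos=(+0.520,-0.191) vel=(+1.626,-0.857) ωy=+32.82

Key-timestep trajectory:
   step    t(s)  obj.x    obj.z    obj.vx   obj.vz 
     51  0.1474   +0.071  +0.046  +0.407  -0.214
    102  0.2948   +0.161  -0.001  +0.813  -0.429
    153  0.4422   +0.311  -0.080  +1.220  -0.643


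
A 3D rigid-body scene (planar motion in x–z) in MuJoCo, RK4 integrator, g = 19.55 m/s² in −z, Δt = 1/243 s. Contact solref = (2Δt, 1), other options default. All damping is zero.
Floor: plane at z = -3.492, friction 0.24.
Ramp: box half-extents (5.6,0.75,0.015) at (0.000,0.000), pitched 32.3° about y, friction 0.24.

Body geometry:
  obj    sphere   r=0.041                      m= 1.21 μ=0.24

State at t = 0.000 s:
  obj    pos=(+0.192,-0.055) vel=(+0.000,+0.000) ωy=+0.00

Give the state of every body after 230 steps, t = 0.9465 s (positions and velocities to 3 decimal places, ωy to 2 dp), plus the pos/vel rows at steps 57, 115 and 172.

State at t = 0.9465 s:
  obj    pos=(+3.018,-1.841) vel=(+5.970,-3.774) ωy=+172.22

Key-timestep trajectory:
   step    t(s)  obj.x    obj.z    obj.vx   obj.vz 
     57  0.2346   +0.366  -0.165  +1.480  -0.936
    115  0.4733   +0.899  -0.502  +2.985  -1.887
    172  0.7078   +1.772  -1.054  +4.465  -2.823


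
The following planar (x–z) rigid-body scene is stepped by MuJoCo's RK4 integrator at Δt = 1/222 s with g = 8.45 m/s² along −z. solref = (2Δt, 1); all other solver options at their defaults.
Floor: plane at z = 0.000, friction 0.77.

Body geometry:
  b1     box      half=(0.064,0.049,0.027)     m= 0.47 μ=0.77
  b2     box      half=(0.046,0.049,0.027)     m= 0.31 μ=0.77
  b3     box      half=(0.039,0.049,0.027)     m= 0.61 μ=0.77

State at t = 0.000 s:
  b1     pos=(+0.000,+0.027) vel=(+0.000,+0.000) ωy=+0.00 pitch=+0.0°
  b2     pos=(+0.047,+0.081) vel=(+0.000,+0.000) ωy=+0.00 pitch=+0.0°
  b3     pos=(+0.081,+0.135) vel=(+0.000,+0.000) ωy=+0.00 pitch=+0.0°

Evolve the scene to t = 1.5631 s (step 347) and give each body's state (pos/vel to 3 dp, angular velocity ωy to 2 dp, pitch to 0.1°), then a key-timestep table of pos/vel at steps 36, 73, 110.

State at t = 1.5631 s:
  b1     pos=(+0.000,+0.027) vel=(+0.000,+0.000) ωy=+0.00 pitch=+0.0°
  b2     pos=(+0.097,+0.046) vel=(+0.000,+0.000) ωy=+0.00 pitch=+90.0°
  b3     pos=(+0.239,+0.027) vel=(+0.000,+0.000) ωy=+0.00 pitch=+180.0°

Key-timestep trajectory:
   step    t(s)  b1.x    b1.z    b1.vx   b1.vz   b2.x    b2.z    b2.vx   b2.vz   b3.x    b3.z    b3.vx   b3.vz 
     36  0.1622   +0.000  +0.027  +0.000  +0.000   +0.051  +0.083  +0.059  +0.027   +0.092  +0.132  +0.159  -0.058
     73  0.3288   +0.000  +0.027  +0.000  +0.000   +0.077  +0.083  +0.267  -0.148   +0.143  +0.084  +0.386  -0.757
    110  0.4955   +0.000  +0.027  +0.000  +0.000   +0.097  +0.046  +0.011  +0.005   +0.206  +0.047  +0.331  -0.054


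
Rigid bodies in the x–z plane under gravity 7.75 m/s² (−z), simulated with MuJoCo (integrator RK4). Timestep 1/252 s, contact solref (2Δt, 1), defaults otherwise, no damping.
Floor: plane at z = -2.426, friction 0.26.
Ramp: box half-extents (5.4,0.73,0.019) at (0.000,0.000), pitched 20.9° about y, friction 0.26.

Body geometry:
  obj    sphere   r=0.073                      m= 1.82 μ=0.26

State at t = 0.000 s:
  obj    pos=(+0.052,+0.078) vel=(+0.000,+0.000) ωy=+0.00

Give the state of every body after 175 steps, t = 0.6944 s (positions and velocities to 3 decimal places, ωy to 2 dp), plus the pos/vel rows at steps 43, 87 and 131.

State at t = 0.6944 s:
  obj    pos=(+0.497,-0.091) vel=(+1.281,-0.489) ωy=+18.78

Key-timestep trajectory:
   step    t(s)  obj.x    obj.z    obj.vx   obj.vz 
     43  0.1706   +0.079  +0.068  +0.315  -0.120
     87  0.3452   +0.162  +0.037  +0.637  -0.243
    131  0.5198   +0.302  -0.017  +0.959  -0.366


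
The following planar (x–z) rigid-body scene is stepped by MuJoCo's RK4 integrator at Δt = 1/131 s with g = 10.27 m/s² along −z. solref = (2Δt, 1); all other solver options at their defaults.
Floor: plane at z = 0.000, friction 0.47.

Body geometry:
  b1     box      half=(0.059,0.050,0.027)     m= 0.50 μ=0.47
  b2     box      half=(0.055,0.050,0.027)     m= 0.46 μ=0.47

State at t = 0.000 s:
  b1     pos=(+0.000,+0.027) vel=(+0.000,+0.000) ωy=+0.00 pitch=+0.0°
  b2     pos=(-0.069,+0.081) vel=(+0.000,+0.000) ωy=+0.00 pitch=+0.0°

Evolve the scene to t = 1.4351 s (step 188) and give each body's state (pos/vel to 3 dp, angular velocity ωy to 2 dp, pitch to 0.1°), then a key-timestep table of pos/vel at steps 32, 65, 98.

State at t = 1.4351 s:
  b1     pos=(+0.000,+0.027) vel=(+0.000,+0.000) ωy=+0.00 pitch=+0.0°
  b2     pos=(-0.125,+0.055) vel=(+0.000,+0.000) ωy=+0.00 pitch=-90.0°

Key-timestep trajectory:
   step    t(s)  b1.x    b1.z    b1.vx   b1.vz   b2.x    b2.z    b2.vx   b2.vz 
     32  0.2443   +0.000  +0.027  +0.000  +0.000   -0.107  +0.061  -0.257  -0.023
     65  0.4962   +0.000  +0.027  +0.000  +0.000   -0.142  +0.060  +0.047  -0.008
     98  0.7481   +0.000  +0.027  +0.000  +0.000   -0.124  +0.055  -0.168  -0.084


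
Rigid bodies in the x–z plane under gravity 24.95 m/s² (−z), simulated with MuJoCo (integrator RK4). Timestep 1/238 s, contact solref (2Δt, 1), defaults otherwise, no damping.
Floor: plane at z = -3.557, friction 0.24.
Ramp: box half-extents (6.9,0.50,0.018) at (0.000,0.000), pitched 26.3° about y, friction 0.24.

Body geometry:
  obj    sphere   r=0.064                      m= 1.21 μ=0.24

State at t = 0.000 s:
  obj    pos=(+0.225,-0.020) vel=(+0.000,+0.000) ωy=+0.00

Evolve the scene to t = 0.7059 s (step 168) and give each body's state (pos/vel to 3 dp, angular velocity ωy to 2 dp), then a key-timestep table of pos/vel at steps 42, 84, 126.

State at t = 0.7059 s:
  obj    pos=(+1.989,-0.892) vel=(+4.997,-2.470) ωy=+87.07

Key-timestep trajectory:
   step    t(s)  obj.x    obj.z    obj.vx   obj.vz 
     42  0.1765   +0.335  -0.074  +1.250  -0.618
     84  0.3529   +0.666  -0.238  +2.499  -1.235
    126  0.5294   +1.217  -0.510  +3.748  -1.852


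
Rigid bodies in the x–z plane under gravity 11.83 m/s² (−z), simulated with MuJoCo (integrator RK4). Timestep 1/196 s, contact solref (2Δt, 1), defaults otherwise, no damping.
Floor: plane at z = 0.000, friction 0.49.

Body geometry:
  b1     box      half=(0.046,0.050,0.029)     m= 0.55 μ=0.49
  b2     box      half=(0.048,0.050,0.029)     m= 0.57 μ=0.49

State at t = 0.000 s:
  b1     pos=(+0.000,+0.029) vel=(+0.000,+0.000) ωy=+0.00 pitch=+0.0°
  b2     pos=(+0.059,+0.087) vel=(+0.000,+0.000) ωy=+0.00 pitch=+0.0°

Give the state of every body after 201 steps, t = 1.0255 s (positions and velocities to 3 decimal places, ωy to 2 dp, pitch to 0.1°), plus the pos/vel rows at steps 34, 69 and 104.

State at t = 1.0255 s:
  b1     pos=(+0.000,+0.029) vel=(+0.000,+0.000) ωy=+0.00 pitch=+0.0°
  b2     pos=(+0.108,+0.048) vel=(+0.000,+0.000) ωy=+0.00 pitch=+90.0°

Key-timestep trajectory:
   step    t(s)  b1.x    b1.z    b1.vx   b1.vz   b2.x    b2.z    b2.vx   b2.vz 
     34  0.1735   +0.000  +0.029  +0.000  +0.000   +0.089  +0.054  +0.378  +0.030
     69  0.3520   +0.000  +0.029  +0.000  +0.000   +0.123  +0.054  -0.037  -0.010
    104  0.5306   +0.000  +0.029  +0.000  +0.000   +0.105  +0.050  +0.107  -0.055


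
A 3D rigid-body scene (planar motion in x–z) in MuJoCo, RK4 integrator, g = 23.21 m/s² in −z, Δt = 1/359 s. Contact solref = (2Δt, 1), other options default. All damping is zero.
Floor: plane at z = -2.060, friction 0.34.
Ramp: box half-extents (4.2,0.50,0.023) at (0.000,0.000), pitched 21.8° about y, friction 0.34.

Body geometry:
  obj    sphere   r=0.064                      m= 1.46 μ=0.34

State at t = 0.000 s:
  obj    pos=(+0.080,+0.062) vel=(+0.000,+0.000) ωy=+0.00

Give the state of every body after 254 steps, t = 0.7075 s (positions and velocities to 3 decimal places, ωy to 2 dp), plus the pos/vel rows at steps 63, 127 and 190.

State at t = 0.7075 s:
  obj    pos=(+1.511,-0.511) vel=(+4.045,-1.618) ωy=+68.05

Key-timestep trajectory:
   step    t(s)  obj.x    obj.z    obj.vx   obj.vz 
     63  0.1755   +0.168  +0.026  +1.003  -0.401
    127  0.3538   +0.438  -0.081  +2.022  -0.809
    190  0.5292   +0.881  -0.259  +3.026  -1.210


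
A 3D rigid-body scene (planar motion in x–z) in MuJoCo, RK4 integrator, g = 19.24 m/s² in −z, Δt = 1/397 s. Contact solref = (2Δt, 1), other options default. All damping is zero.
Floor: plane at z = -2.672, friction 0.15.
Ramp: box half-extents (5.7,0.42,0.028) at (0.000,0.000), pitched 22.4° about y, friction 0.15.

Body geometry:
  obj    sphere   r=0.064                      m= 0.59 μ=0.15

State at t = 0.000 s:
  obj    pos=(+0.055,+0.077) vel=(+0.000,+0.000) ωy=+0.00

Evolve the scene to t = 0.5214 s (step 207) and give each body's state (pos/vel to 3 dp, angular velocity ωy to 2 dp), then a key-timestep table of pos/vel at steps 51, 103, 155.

State at t = 0.5214 s:
  obj    pos=(+0.713,-0.194) vel=(+2.525,-1.041) ωy=+42.65

Key-timestep trajectory:
   step    t(s)  obj.x    obj.z    obj.vx   obj.vz 
     51  0.1285   +0.095  +0.060  +0.622  -0.256
    103  0.2594   +0.218  +0.010  +1.256  -0.518
    155  0.3904   +0.424  -0.075  +1.891  -0.779


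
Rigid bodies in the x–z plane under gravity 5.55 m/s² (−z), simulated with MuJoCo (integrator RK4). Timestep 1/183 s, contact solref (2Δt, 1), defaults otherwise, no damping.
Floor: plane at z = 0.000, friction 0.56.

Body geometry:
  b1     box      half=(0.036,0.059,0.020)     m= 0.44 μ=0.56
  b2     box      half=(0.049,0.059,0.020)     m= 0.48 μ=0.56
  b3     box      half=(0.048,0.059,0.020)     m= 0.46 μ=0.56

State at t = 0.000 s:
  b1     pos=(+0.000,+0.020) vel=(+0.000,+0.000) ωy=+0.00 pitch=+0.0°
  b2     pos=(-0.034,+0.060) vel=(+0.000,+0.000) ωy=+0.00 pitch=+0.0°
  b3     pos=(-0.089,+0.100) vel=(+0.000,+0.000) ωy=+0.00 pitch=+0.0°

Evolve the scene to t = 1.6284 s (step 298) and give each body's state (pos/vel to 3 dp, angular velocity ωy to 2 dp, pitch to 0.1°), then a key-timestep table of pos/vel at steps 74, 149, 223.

State at t = 1.6284 s:
  b1     pos=(+0.001,+0.020) vel=(+0.000,+0.000) ωy=+0.00 pitch=+0.0°
  b2     pos=(-0.052,+0.052) vel=(+0.000,+0.000) ωy=+0.01 pitch=-54.7°
  b3     pos=(-0.118,+0.046) vel=(+0.000,+0.000) ωy=+0.01 pitch=-40.4°

Key-timestep trajectory:
   step    t(s)  b1.x    b1.z    b1.vx   b1.vz   b2.x    b2.z    b2.vx   b2.vz   b3.x    b3.z    b3.vx   b3.vz 
     74  0.4044   +0.000  +0.020  +0.017  -0.021   -0.052  +0.052  +0.039  -0.005   -0.118  +0.046  +0.029  -0.021
    149  0.8142   +0.000  +0.020  +0.000  +0.000   -0.052  +0.052  +0.000  +0.000   -0.118  +0.046  +0.000  +0.000
    223  1.2186   +0.001  +0.020  +0.000  +0.000   -0.052  +0.052  +0.000  +0.000   -0.118  +0.046  +0.000  +0.000


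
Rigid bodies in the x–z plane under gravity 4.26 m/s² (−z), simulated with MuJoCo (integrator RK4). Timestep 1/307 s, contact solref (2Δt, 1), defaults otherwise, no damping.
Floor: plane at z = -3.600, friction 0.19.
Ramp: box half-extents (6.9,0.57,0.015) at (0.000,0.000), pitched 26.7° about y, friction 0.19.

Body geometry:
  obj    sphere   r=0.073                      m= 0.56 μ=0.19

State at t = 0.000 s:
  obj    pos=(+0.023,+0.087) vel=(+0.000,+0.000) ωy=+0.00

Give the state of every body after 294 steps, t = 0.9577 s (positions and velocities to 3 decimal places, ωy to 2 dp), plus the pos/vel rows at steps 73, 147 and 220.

State at t = 0.9577 s:
  obj    pos=(+0.583,-0.195) vel=(+1.170,-0.588) ωy=+17.93

Key-timestep trajectory:
   step    t(s)  obj.x    obj.z    obj.vx   obj.vz 
     73  0.2378   +0.058  +0.070  +0.291  -0.146
    147  0.4788   +0.163  +0.016  +0.585  -0.294
    220  0.7166   +0.337  -0.071  +0.875  -0.440


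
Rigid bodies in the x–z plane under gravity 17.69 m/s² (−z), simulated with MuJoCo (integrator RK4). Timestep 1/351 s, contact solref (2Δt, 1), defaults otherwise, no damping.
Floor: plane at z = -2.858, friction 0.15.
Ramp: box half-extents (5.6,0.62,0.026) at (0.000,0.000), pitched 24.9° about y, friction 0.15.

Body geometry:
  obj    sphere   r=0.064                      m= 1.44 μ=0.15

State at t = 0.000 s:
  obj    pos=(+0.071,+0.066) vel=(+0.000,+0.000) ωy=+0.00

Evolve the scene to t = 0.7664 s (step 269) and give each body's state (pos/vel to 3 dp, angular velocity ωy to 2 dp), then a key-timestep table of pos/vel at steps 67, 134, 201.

State at t = 0.7664 s:
  obj    pos=(+1.488,-0.592) vel=(+3.699,-1.717) ωy=+63.69

Key-timestep trajectory:
   step    t(s)  obj.x    obj.z    obj.vx   obj.vz 
     67  0.1909   +0.159  +0.025  +0.921  -0.428
    134  0.3818   +0.423  -0.097  +1.843  -0.855
    201  0.5726   +0.862  -0.301  +2.764  -1.283


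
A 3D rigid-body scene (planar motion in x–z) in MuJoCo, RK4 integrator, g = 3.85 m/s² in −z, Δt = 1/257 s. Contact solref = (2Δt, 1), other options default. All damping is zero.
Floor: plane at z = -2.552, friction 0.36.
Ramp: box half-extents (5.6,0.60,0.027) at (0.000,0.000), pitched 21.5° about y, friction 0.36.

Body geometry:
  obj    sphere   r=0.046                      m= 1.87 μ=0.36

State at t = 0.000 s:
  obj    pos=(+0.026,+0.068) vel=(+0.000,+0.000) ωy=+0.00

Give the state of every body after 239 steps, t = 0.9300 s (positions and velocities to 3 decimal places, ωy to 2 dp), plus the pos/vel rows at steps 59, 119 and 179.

State at t = 0.9300 s:
  obj    pos=(+0.432,-0.092) vel=(+0.872,-0.344) ωy=+20.37

Key-timestep trajectory:
   step    t(s)  obj.x    obj.z    obj.vx   obj.vz 
     59  0.2296   +0.051  +0.058  +0.215  -0.085
    119  0.4630   +0.127  +0.029  +0.434  -0.171
    179  0.6965   +0.254  -0.021  +0.653  -0.257


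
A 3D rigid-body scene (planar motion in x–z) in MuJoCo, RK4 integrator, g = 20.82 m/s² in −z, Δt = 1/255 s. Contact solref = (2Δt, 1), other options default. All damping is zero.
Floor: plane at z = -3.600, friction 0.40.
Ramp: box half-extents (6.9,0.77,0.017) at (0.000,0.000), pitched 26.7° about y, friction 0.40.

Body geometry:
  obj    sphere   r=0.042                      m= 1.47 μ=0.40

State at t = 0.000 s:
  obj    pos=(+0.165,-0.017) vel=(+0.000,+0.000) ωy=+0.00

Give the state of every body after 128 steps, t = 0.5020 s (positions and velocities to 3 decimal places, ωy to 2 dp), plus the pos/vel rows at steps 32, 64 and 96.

State at t = 0.5020 s:
  obj    pos=(+0.917,-0.395) vel=(+2.997,-1.507) ωy=+79.84

Key-timestep trajectory:
   step    t(s)  obj.x    obj.z    obj.vx   obj.vz 
     32  0.1255   +0.212  -0.041  +0.749  -0.377
     64  0.2510   +0.353  -0.112  +1.498  -0.754
     96  0.3765   +0.588  -0.230  +2.247  -1.130


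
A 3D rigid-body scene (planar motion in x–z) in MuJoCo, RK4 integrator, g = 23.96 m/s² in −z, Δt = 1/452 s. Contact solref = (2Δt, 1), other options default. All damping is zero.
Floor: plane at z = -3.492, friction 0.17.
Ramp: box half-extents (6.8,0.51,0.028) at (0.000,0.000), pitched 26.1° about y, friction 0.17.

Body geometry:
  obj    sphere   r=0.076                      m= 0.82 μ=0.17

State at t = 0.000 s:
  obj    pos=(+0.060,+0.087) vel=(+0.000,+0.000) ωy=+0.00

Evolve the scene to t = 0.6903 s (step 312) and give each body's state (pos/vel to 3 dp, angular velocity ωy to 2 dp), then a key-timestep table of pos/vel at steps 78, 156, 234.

State at t = 0.6903 s:
  obj    pos=(+1.671,-0.703) vel=(+4.667,-2.287) ωy=+68.37

Key-timestep trajectory:
   step    t(s)  obj.x    obj.z    obj.vx   obj.vz 
     78  0.1726   +0.161  +0.037  +1.167  -0.572
    156  0.3451   +0.463  -0.111  +2.334  -1.143
    234  0.5177   +0.966  -0.357  +3.501  -1.715


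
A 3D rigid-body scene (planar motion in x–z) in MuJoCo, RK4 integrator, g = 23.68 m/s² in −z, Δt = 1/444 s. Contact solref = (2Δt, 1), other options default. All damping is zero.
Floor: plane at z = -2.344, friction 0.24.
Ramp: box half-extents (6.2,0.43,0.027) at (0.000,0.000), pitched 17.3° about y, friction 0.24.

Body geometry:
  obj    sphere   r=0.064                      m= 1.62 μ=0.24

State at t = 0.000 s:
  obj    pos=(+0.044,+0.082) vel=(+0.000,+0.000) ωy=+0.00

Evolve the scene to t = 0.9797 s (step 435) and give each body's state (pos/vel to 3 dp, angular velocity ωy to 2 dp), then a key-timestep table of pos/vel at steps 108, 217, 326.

State at t = 0.9797 s:
  obj    pos=(+2.349,-0.636) vel=(+4.705,-1.465) ωy=+76.99

Key-timestep trajectory:
   step    t(s)  obj.x    obj.z    obj.vx   obj.vz 
    108  0.2432   +0.186  +0.037  +1.168  -0.364
    217  0.4887   +0.618  -0.097  +2.347  -0.731
    326  0.7342   +1.338  -0.322  +3.526  -1.098
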